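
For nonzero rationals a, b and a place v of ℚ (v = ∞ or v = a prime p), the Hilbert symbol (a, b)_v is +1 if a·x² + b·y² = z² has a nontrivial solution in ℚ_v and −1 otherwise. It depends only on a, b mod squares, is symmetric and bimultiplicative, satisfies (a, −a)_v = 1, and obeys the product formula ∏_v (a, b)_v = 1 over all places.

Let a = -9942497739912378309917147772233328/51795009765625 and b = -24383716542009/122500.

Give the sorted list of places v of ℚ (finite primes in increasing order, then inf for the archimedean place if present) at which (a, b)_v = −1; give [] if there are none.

(a, b) ≡ (-12903, -969) mod (ℚ^×)²; places V = {2, 3, 5, 7, 11, 17, 19, 23, 47, ∞}.
(a,b)_7: α=-4, u≡5; β=-2, v≡1 (mod 7); (5|7)=-1, (1|7)=+1; sign (−1)^0·-1^-2·+1^-4 = +1.
(a,b)_47: α=-2, u≡39; β=0, v≡36 (mod 47); (39|47)=-1, (36|47)=+1; sign (−1)^0·-1^0·+1^-2 = +1.
(a,b)_5: α=-10, u≡3; β=-4, v≡1 (mod 5); (3|5)=-1, (1|5)=+1; sign (−1)^0·-1^-4·+1^-10 = +1.
(a,b)_3: α=11, u≡1; β=3, v≡1 (mod 3); (1|3)=+1, (1|3)=+1; sign (−1)^1·+1^3·+1^11 = -1.
(a,b)_11: α=9, u≡3; β=4, v≡10 (mod 11); (3|11)=+1, (10|11)=-1; sign (−1)^0·+1^4·-1^9 = -1.
(a,b)_19: α=6, u≡6; β=3, v≡6 (mod 19); (6|19)=+1, (6|19)=+1; sign (−1)^0·+1^3·+1^6 = +1.
(a,b)_∞: sgn(-12903)=−, sgn(-969)=−, so -1.
(a,b)_2: α=4, β=-2; u≡1, v≡7 (mod 8); ε(u)ε(v)=0·1, αω(v)=4·0, βω(u)=-2·0; sum ≡ 0  ⇒  +1.
(a,b)_17: α=3, u≡10; β=1, v≡14 (mod 17); (10|17)=-1, (14|17)=-1; sign (−1)^0·-1^1·-1^3 = +1.
(a,b)_23: α=5, u≡19; β=2, v≡21 (mod 23); (19|23)=-1, (21|23)=-1; sign (−1)^0·-1^2·-1^5 = -1.
(-12903, -969 / ℚ) ramifies at {3, 11, 23, ∞}: a division algebra.

[3, 11, 23, inf]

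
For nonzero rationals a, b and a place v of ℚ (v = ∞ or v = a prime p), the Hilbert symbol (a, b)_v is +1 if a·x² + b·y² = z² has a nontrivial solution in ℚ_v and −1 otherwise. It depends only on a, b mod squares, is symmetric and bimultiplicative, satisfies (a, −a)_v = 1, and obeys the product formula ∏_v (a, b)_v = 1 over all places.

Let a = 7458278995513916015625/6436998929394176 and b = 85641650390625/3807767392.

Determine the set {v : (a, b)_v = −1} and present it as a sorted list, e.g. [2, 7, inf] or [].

Mod squares: a ≡ 26, b ≡ 2310. Check v ∈ {∞, 2, 3, 5, 7, 11, 13, 17, 23}.
v=3: a=3^4·(≡2), b=3^1·(≡2) mod 3; (2|3)=-1, (2|3)=-1; (−1)^{4·1·1}·(-1)^1·(-1)^4 = -1.
v=13: a=13^-5·(≡11), b=13^-2·(≡3) mod 13; (11|13)=-1, (3|13)=+1; (−1)^{-5·-2·6}·(-1)^-2·(+1)^-5 = +1.
v=7: a=7^0·(≡6), b=7^1·(≡4) mod 7; (6|7)=-1, (4|7)=+1; (−1)^{0·1·3}·(-1)^1·(+1)^0 = -1.
v=5: a=5^18·(≡4), b=5^11·(≡3) mod 5; (4|5)=+1, (3|5)=-1; (−1)^{18·11·2}·(+1)^11·(-1)^18 = +1.
v=11: a=11^-2·(≡5), b=11^-3·(≡3) mod 11; (5|11)=+1, (3|11)=+1; (−1)^{-2·-3·5}·(+1)^-3·(+1)^-2 = +1.
v=∞: 26 > 0 and 2310 > 0  ⇒  (a,b)_∞ = +1.
v=23: a=23^-4·(≡6), b=23^-2·(≡11) mod 23; (6|23)=+1, (11|23)=-1; (−1)^{-4·-2·11}·(+1)^-2·(-1)^-4 = +1.
v=17: a=17^6·(≡9), b=17^4·(≡9) mod 17; (9|17)=+1, (9|17)=+1; (−1)^{6·4·8}·(+1)^4·(+1)^6 = +1.
v=2: v_2(a)=-9, v_2(b)=-5; units ≡ 5, 3 (mod 8); ε·ε+αω+βω = 0·1+-9·1+-5·1 ≡ 0  ⇒  (a,b)_2 = +1.
Ram(26, 2310) = {3, 7}; no ℚ_3-point on the conic.

[3, 7]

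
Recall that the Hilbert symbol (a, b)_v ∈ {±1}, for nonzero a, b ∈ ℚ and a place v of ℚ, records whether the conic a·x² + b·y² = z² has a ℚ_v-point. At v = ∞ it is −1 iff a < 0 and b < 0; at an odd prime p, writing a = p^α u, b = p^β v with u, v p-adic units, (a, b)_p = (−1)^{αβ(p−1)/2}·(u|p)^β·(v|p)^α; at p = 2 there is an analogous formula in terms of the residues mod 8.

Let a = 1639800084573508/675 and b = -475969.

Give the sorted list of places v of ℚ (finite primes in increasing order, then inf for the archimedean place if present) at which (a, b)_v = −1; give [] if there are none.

[2, 3, 17, 41]

Mod squares: a ≡ 301106091, b ≡ -475969. Check v ∈ {∞, 2, 3, 5, 11, 13, 17, 19, 41, 43, 47, 53}.
v=47: a=47^2·(≡9), b=47^1·(≡25) mod 47; (9|47)=+1, (25|47)=+1; (−1)^{2·1·23}·(+1)^1·(+1)^2 = +1.
v=2: v_2(a)=2, v_2(b)=0; units ≡ 3, 7 (mod 8); ε·ε+αω+βω = 1·1+2·0+0·1 ≡ 1  ⇒  (a,b)_2 = -1.
v=53: a=53^1·(≡22), b=53^0·(≡24) mod 53; (22|53)=-1, (24|53)=+1; (−1)^{1·0·26}·(-1)^0·(+1)^1 = +1.
v=17: a=17^1·(≡12), b=17^0·(≡14) mod 17; (12|17)=-1, (14|17)=-1; (−1)^{1·0·8}·(-1)^0·(-1)^1 = -1.
v=5: a=5^-2·(≡4), b=5^0·(≡1) mod 5; (4|5)=+1, (1|5)=+1; (−1)^{-2·0·2}·(+1)^0·(+1)^-2 = +1.
v=∞: 301106091 > 0 and -475969 < 0  ⇒  (a,b)_∞ = +1.
v=41: a=41^1·(≡1), b=41^1·(≡35) mod 41; (1|41)=+1, (35|41)=-1; (−1)^{1·1·20}·(+1)^1·(-1)^1 = -1.
v=13: a=13^1·(≡5), b=13^1·(≡8) mod 13; (5|13)=-1, (8|13)=-1; (−1)^{1·1·6}·(-1)^1·(-1)^1 = +1.
v=3: a=3^-3·(≡1), b=3^0·(≡2) mod 3; (1|3)=+1, (2|3)=-1; (−1)^{-3·0·1}·(+1)^0·(-1)^-3 = -1.
v=11: a=11^1·(≡3), b=11^0·(≡1) mod 11; (3|11)=+1, (1|11)=+1; (−1)^{1·0·5}·(+1)^0·(+1)^1 = +1.
v=43: a=43^2·(≡31), b=43^0·(≡41) mod 43; (31|43)=+1, (41|43)=+1; (−1)^{2·0·21}·(+1)^0·(+1)^2 = +1.
v=19: a=19^1·(≡11), b=19^1·(≡10) mod 19; (11|19)=+1, (10|19)=-1; (−1)^{1·1·9}·(+1)^1·(-1)^1 = +1.
Ram(301106091, -475969) = {2, 3, 17, 41}; no ℚ_2-point on the conic.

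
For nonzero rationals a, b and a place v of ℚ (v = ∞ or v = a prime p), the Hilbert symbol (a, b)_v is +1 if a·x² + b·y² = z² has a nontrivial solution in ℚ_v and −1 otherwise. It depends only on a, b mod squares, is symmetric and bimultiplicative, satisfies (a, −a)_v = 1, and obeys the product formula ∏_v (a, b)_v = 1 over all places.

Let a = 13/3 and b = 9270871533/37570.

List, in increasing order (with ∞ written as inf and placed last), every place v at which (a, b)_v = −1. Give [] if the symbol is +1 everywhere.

[]

(a, b) ≡ (39, 17290) mod (ℚ^×)²; places V = {2, 3, 5, 7, 11, 13, 17, 19, 23, ∞}.
(a,b)_5: α=0, u≡1; β=-1, v≡2 (mod 5); (1|5)=+1, (2|5)=-1; sign (−1)^0·+1^-1·-1^0 = +1.
(a,b)_∞: sgn(39)=+, sgn(17290)=+, so +1.
(a,b)_17: α=0, u≡10; β=-2, v≡2 (mod 17); (10|17)=-1, (2|17)=+1; sign (−1)^0·-1^-2·+1^0 = +1.
(a,b)_23: α=0, u≡12; β=2, v≡20 (mod 23); (12|23)=+1, (20|23)=-1; sign (−1)^0·+1^2·-1^0 = +1.
(a,b)_13: α=1, u≡9; β=-1, v≡10 (mod 13); (9|13)=+1, (10|13)=+1; sign (−1)^0·+1^-1·+1^1 = +1.
(a,b)_19: α=0, u≡17; β=1, v≡7 (mod 19); (17|19)=+1, (7|19)=+1; sign (−1)^0·+1^1·+1^0 = +1.
(a,b)_11: α=0, u≡8; β=4, v≡4 (mod 11); (8|11)=-1, (4|11)=+1; sign (−1)^0·-1^4·+1^0 = +1.
(a,b)_7: α=0, u≡2; β=1, v≡6 (mod 7); (2|7)=+1, (6|7)=-1; sign (−1)^0·+1^1·-1^0 = +1.
(a,b)_2: α=0, β=-1; u≡7, v≡5 (mod 8); ε(u)ε(v)=1·0, αω(v)=0·1, βω(u)=-1·0; sum ≡ 0  ⇒  +1.
(a,b)_3: α=-1, u≡1; β=2, v≡1 (mod 3); (1|3)=+1, (1|3)=+1; sign (−1)^0·+1^2·+1^-1 = +1.
Ram(a, b) = ∅: the form 39·x² + 17290·y² − z² is isotropic over every ℚ_v, so by Hasse–Minkowski it is isotropic over ℚ.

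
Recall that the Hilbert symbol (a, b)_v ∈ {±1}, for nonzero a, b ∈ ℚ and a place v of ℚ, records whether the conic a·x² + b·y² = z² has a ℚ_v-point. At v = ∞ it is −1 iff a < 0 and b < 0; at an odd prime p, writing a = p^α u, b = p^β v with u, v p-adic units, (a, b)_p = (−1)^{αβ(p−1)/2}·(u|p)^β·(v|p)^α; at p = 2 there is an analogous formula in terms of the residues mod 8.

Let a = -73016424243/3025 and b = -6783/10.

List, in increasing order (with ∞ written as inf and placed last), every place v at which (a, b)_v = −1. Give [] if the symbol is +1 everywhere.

Mod squares: a ≡ -3, b ≡ -67830. Check v ∈ {∞, 2, 3, 5, 7, 11, 17, 19, 23}.
v=∞: -3 < 0 and -67830 < 0  ⇒  (a,b)_∞ = -1.
v=17: a=17^2·(≡10), b=17^1·(≡6) mod 17; (10|17)=-1, (6|17)=-1; (−1)^{2·1·8}·(-1)^1·(-1)^2 = -1.
v=5: a=5^-2·(≡2), b=5^-1·(≡1) mod 5; (2|5)=-1, (1|5)=+1; (−1)^{-2·-1·2}·(-1)^-1·(+1)^-2 = -1.
v=3: a=3^3·(≡2), b=3^1·(≡1) mod 3; (2|3)=-1, (1|3)=+1; (−1)^{3·1·1}·(-1)^1·(+1)^3 = +1.
v=2: v_2(a)=0, v_2(b)=-1; units ≡ 5, 5 (mod 8); ε·ε+αω+βω = 0·0+0·1+-1·1 ≡ 1  ⇒  (a,b)_2 = -1.
v=23: a=23^2·(≡22), b=23^0·(≡14) mod 23; (22|23)=-1, (14|23)=-1; (−1)^{2·0·11}·(-1)^0·(-1)^2 = +1.
v=11: a=11^-2·(≡6), b=11^0·(≡7) mod 11; (6|11)=-1, (7|11)=-1; (−1)^{-2·0·5}·(-1)^0·(-1)^-2 = +1.
v=7: a=7^2·(≡4), b=7^1·(≡6) mod 7; (4|7)=+1, (6|7)=-1; (−1)^{2·1·3}·(+1)^1·(-1)^2 = +1.
v=19: a=19^2·(≡17), b=19^1·(≡8) mod 19; (17|19)=+1, (8|19)=-1; (−1)^{2·1·9}·(+1)^1·(-1)^2 = +1.
(-3, -67830 / ℚ) ramifies at {2, 5, 17, ∞}: a division algebra.

[2, 5, 17, inf]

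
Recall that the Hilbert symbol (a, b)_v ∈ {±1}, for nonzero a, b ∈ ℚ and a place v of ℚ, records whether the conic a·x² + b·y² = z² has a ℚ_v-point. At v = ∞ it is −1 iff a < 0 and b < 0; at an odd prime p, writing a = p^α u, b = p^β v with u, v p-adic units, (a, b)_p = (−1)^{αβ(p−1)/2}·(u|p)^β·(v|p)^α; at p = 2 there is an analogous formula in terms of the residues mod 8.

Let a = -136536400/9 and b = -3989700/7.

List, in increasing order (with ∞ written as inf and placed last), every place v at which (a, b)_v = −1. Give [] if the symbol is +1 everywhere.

[7, 11, 13, inf]

Mod squares: a ≡ -2821, b ≡ -31031. Check v ∈ {∞, 2, 3, 5, 7, 11, 13, 31}.
v=13: a=13^1·(≡12), b=13^1·(≡8) mod 13; (12|13)=+1, (8|13)=-1; (−1)^{1·1·6}·(+1)^1·(-1)^1 = -1.
v=2: v_2(a)=4, v_2(b)=2; units ≡ 3, 1 (mod 8); ε·ε+αω+βω = 1·0+4·0+2·1 ≡ 0  ⇒  (a,b)_2 = +1.
v=11: a=11^2·(≡10), b=11^1·(≡2) mod 11; (10|11)=-1, (2|11)=-1; (−1)^{2·1·5}·(-1)^1·(-1)^2 = -1.
v=3: a=3^-2·(≡2), b=3^2·(≡1) mod 3; (2|3)=-1, (1|3)=+1; (−1)^{-2·2·1}·(-1)^2·(+1)^-2 = +1.
v=7: a=7^1·(≡3), b=7^-1·(≡6) mod 7; (3|7)=-1, (6|7)=-1; (−1)^{1·-1·3}·(-1)^-1·(-1)^1 = -1.
v=5: a=5^2·(≡1), b=5^2·(≡1) mod 5; (1|5)=+1, (1|5)=+1; (−1)^{2·2·2}·(+1)^2·(+1)^2 = +1.
v=∞: -2821 < 0 and -31031 < 0  ⇒  (a,b)_∞ = -1.
v=31: a=31^1·(≡2), b=31^1·(≡15) mod 31; (2|31)=+1, (15|31)=-1; (−1)^{1·1·15}·(+1)^1·(-1)^1 = +1.
Ram(-2821, -31031) = {7, 11, 13, ∞}; no ℚ_7-point on the conic.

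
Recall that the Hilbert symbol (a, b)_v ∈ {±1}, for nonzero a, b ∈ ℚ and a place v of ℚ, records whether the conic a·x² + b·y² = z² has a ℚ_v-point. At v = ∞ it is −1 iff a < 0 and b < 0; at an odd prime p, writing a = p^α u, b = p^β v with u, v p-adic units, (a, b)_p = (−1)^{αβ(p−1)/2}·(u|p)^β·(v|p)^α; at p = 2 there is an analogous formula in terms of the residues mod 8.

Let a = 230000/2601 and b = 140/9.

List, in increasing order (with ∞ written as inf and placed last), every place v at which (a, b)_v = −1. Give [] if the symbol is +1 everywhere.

(a, b) ≡ (23, 35) mod (ℚ^×)²; places V = {2, 3, 5, 7, 17, 23, ∞}.
(a,b)_5: α=4, u≡3; β=1, v≡2 (mod 5); (3|5)=-1, (2|5)=-1; sign (−1)^0·-1^1·-1^4 = -1.
(a,b)_3: α=-2, u≡2; β=-2, v≡2 (mod 3); (2|3)=-1, (2|3)=-1; sign (−1)^0·-1^-2·-1^-2 = +1.
(a,b)_17: α=-2, u≡14; β=0, v≡8 (mod 17); (14|17)=-1, (8|17)=+1; sign (−1)^0·-1^0·+1^-2 = +1.
(a,b)_7: α=0, u≡2; β=1, v≡3 (mod 7); (2|7)=+1, (3|7)=-1; sign (−1)^0·+1^1·-1^0 = +1.
(a,b)_∞: sgn(23)=+, sgn(35)=+, so +1.
(a,b)_23: α=1, u≡9; β=0, v≡13 (mod 23); (9|23)=+1, (13|23)=+1; sign (−1)^0·+1^0·+1^1 = +1.
(a,b)_2: α=4, β=2; u≡7, v≡3 (mod 8); ε(u)ε(v)=1·1, αω(v)=4·1, βω(u)=2·0; sum ≡ 1  ⇒  -1.
Ram(23, 35) = {2, 5}; no ℚ_2-point on the conic.

[2, 5]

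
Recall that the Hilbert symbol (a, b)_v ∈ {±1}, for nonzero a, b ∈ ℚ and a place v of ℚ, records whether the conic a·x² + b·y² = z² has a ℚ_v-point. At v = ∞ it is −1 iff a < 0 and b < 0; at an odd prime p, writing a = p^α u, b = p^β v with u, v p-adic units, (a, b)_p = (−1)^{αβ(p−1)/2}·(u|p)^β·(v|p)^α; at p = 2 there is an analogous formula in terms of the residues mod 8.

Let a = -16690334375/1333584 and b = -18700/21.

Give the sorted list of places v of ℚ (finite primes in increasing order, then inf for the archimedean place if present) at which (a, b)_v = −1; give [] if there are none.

(a, b) ≡ (-19635, -3927) mod (ℚ^×)²; places V = {2, 3, 5, 7, 11, 13, 17, ∞}.
(a,b)_5: α=5, u≡2; β=2, v≡2 (mod 5); (2|5)=-1, (2|5)=-1; sign (−1)^0·-1^2·-1^5 = -1.
(a,b)_∞: sgn(-19635)=−, sgn(-3927)=−, so -1.
(a,b)_2: α=-4, β=2; u≡5, v≡1 (mod 8); ε(u)ε(v)=0·0, αω(v)=-4·0, βω(u)=2·1; sum ≡ 0  ⇒  +1.
(a,b)_7: α=-3, u≡2; β=-1, v≡6 (mod 7); (2|7)=+1, (6|7)=-1; sign (−1)^1·+1^-1·-1^-3 = +1.
(a,b)_3: α=-5, u≡1; β=-1, v≡2 (mod 3); (1|3)=+1, (2|3)=-1; sign (−1)^1·+1^-1·-1^-5 = +1.
(a,b)_13: α=4, u≡8; β=0, v≡9 (mod 13); (8|13)=-1, (9|13)=+1; sign (−1)^0·-1^0·+1^4 = +1.
(a,b)_11: α=1, u≡8; β=1, v≡6 (mod 11); (8|11)=-1, (6|11)=-1; sign (−1)^1·-1^1·-1^1 = -1.
(a,b)_17: α=1, u≡8; β=1, v≡14 (mod 17); (8|17)=+1, (14|17)=-1; sign (−1)^0·+1^1·-1^1 = -1.
|Ram(-19635, -3927)| = 4, even; anisotropic at {5, 11, 17, ∞}.

[5, 11, 17, inf]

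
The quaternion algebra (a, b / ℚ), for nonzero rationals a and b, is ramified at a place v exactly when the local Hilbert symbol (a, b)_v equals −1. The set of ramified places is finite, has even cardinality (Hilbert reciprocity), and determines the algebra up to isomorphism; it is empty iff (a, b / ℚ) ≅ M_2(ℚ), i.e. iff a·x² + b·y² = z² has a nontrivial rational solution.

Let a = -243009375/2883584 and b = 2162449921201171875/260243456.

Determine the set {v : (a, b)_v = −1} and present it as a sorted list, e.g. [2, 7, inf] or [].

(a, b) ≡ (-165, 1001) mod (ℚ^×)²; places V = {2, 3, 5, 7, 11, 13, 19, 23, 29, ∞}.
(a,b)_11: α=-1, u≡6; β=-1, v≡5 (mod 11); (6|11)=-1, (5|11)=+1; sign (−1)^1·-1^-1·+1^-1 = +1.
(a,b)_∞: sgn(-165)=−, sgn(1001)=+, so +1.
(a,b)_13: α=0, u≡1; β=1, v≡12 (mod 13); (1|13)=+1, (12|13)=+1; sign (−1)^0·+1^1·+1^0 = +1.
(a,b)_5: α=5, u≡3; β=10, v≡1 (mod 5); (3|5)=-1, (1|5)=+1; sign (−1)^0·-1^10·+1^5 = +1.
(a,b)_29: α=0, u≡9; β=2, v≡14 (mod 29); (9|29)=+1, (14|29)=-1; sign (−1)^0·+1^2·-1^0 = +1.
(a,b)_19: α=0, u≡5; β=-2, v≡3 (mod 19); (5|19)=+1, (3|19)=-1; sign (−1)^0·+1^-2·-1^0 = +1.
(a,b)_23: α=2, u≡10; β=0, v≡16 (mod 23); (10|23)=-1, (16|23)=+1; sign (−1)^0·-1^0·+1^2 = +1.
(a,b)_3: α=1, u≡2; β=10, v≡2 (mod 3); (2|3)=-1, (2|3)=-1; sign (−1)^0·-1^10·-1^1 = -1.
(a,b)_2: α=-18, β=-16; u≡3, v≡1 (mod 8); ε(u)ε(v)=1·0, αω(v)=-18·0, βω(u)=-16·1; sum ≡ 0  ⇒  +1.
(a,b)_7: α=2, u≡5; β=3, v≡5 (mod 7); (5|7)=-1, (5|7)=-1; sign (−1)^0·-1^3·-1^2 = -1.
|Ram(-165, 1001)| = 2, even; anisotropic at {3, 7}.

[3, 7]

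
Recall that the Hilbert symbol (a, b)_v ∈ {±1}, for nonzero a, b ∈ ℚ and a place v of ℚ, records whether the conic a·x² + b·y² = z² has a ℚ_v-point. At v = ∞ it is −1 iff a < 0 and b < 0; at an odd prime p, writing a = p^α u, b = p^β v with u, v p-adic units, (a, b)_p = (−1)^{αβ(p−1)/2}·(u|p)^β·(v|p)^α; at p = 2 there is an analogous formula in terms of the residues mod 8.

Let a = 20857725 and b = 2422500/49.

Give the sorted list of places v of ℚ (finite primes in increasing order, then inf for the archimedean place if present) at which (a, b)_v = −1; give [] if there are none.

[7, 17, 19, 41]

(a, b) ≡ (92701, 969) mod (ℚ^×)²; places V = {2, 3, 5, 7, 17, 19, 41, ∞}.
(a,b)_41: α=1, u≡38; β=0, v≡7 (mod 41); (38|41)=-1, (7|41)=-1; sign (−1)^0·-1^0·-1^1 = -1.
(a,b)_5: α=2, u≡4; β=4, v≡4 (mod 5); (4|5)=+1, (4|5)=+1; sign (−1)^0·+1^4·+1^2 = +1.
(a,b)_19: α=1, u≡12; β=1, v≡13 (mod 19); (12|19)=-1, (13|19)=-1; sign (−1)^1·-1^1·-1^1 = -1.
(a,b)_7: α=1, u≡6; β=-2, v≡3 (mod 7); (6|7)=-1, (3|7)=-1; sign (−1)^0·-1^-2·-1^1 = -1.
(a,b)_∞: sgn(92701)=+, sgn(969)=+, so +1.
(a,b)_17: α=1, u≡1; β=1, v≡14 (mod 17); (1|17)=+1, (14|17)=-1; sign (−1)^0·+1^1·-1^1 = -1.
(a,b)_2: α=0, β=2; u≡5, v≡1 (mod 8); ε(u)ε(v)=0·0, αω(v)=0·0, βω(u)=2·1; sum ≡ 0  ⇒  +1.
(a,b)_3: α=2, u≡1; β=1, v≡2 (mod 3); (1|3)=+1, (2|3)=-1; sign (−1)^0·+1^1·-1^2 = +1.
Ram(92701, 969) = {7, 17, 19, 41}; no ℚ_7-point on the conic.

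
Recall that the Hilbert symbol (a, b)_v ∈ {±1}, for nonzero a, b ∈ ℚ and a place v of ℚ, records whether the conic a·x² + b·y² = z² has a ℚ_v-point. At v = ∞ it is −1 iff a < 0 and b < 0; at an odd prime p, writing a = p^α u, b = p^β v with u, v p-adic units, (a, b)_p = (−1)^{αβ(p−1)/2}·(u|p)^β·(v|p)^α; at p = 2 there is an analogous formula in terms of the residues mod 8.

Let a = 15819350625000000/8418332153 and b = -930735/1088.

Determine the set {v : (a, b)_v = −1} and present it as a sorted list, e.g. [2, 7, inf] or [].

[5, 37]

Mod squares: a ≡ 17, b ≡ -1758055. Check v ∈ {∞, 2, 3, 5, 7, 11, 13, 17, 37, 43}.
v=37: a=37^0·(≡32), b=37^1·(≡25) mod 37; (32|37)=-1, (25|37)=+1; (−1)^{0·1·18}·(-1)^1·(+1)^0 = -1.
v=13: a=13^2·(≡10), b=13^1·(≡1) mod 13; (10|13)=+1, (1|13)=+1; (−1)^{2·1·6}·(+1)^1·(+1)^2 = +1.
v=7: a=7^-2·(≡5), b=7^0·(≡2) mod 7; (5|7)=-1, (2|7)=+1; (−1)^{-2·0·3}·(-1)^0·(+1)^-2 = +1.
v=∞: 17 > 0 and -1758055 < 0  ⇒  (a,b)_∞ = +1.
v=2: v_2(a)=6, v_2(b)=-6; units ≡ 1, 1 (mod 8); ε·ε+αω+βω = 0·0+6·0+-6·0 ≡ 0  ⇒  (a,b)_2 = +1.
v=11: a=11^-2·(≡2), b=11^0·(≡3) mod 11; (2|11)=-1, (3|11)=+1; (−1)^{-2·0·5}·(-1)^0·(+1)^-2 = +1.
v=43: a=43^2·(≡31), b=43^1·(≡12) mod 43; (31|43)=+1, (12|43)=-1; (−1)^{2·1·21}·(+1)^1·(-1)^2 = +1.
v=17: a=17^-5·(≡9), b=17^-1·(≡9) mod 17; (9|17)=+1, (9|17)=+1; (−1)^{-5·-1·8}·(+1)^-1·(+1)^-5 = +1.
v=3: a=3^4·(≡2), b=3^2·(≡2) mod 3; (2|3)=-1, (2|3)=-1; (−1)^{4·2·1}·(-1)^2·(-1)^4 = +1.
v=5: a=5^10·(≡3), b=5^1·(≡1) mod 5; (3|5)=-1, (1|5)=+1; (−1)^{10·1·2}·(-1)^1·(+1)^10 = -1.
Ram(17, -1758055) = {5, 37}; no ℚ_5-point on the conic.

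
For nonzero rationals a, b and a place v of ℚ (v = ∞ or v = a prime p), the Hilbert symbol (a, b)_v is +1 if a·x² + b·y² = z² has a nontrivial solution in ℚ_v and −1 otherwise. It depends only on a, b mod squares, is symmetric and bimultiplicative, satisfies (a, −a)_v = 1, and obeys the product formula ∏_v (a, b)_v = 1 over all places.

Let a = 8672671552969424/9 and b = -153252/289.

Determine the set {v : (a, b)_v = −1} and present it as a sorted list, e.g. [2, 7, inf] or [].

Mod squares: a ≡ 221, b ≡ -473. Check v ∈ {∞, 2, 3, 7, 11, 13, 17, 43}.
v=7: a=7^2·(≡2), b=7^0·(≡3) mod 7; (2|7)=+1, (3|7)=-1; (−1)^{2·0·3}·(+1)^0·(-1)^2 = +1.
v=17: a=17^1·(≡13), b=17^-2·(≡3) mod 17; (13|17)=+1, (3|17)=-1; (−1)^{1·-2·8}·(+1)^-2·(-1)^1 = -1.
v=2: v_2(a)=4, v_2(b)=2; units ≡ 5, 7 (mod 8); ε·ε+αω+βω = 0·1+4·0+2·1 ≡ 0  ⇒  (a,b)_2 = +1.
v=∞: 221 > 0 and -473 < 0  ⇒  (a,b)_∞ = +1.
v=43: a=43^4·(≡11), b=43^1·(≡39) mod 43; (11|43)=+1, (39|43)=-1; (−1)^{4·1·21}·(+1)^1·(-1)^4 = +1.
v=3: a=3^-2·(≡2), b=3^4·(≡1) mod 3; (2|3)=-1, (1|3)=+1; (−1)^{-2·4·1}·(-1)^4·(+1)^-2 = +1.
v=11: a=11^4·(≡4), b=11^1·(≡9) mod 11; (4|11)=+1, (9|11)=+1; (−1)^{4·1·5}·(+1)^1·(+1)^4 = +1.
v=13: a=13^1·(≡9), b=13^0·(≡6) mod 13; (9|13)=+1, (6|13)=-1; (−1)^{1·0·6}·(+1)^0·(-1)^1 = -1.
(221, -473 / ℚ) ramifies at {13, 17}: a division algebra.

[13, 17]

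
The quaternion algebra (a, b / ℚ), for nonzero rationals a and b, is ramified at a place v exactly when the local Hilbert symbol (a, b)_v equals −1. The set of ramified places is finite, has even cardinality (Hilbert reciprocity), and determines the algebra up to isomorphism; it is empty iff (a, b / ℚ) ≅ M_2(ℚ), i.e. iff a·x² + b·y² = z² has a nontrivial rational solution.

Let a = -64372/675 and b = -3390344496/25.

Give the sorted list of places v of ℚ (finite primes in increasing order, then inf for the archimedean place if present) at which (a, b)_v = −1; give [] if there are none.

[7, 11, 19, inf]

Mod squares: a ≡ -399, b ≡ -11. Check v ∈ {∞, 2, 3, 5, 7, 11, 19}.
v=2: v_2(a)=2, v_2(b)=4; units ≡ 1, 5 (mod 8); ε·ε+αω+βω = 0·0+2·1+4·0 ≡ 0  ⇒  (a,b)_2 = +1.
v=19: a=19^1·(≡7), b=19^2·(≡2) mod 19; (7|19)=+1, (2|19)=-1; (−1)^{1·2·9}·(+1)^2·(-1)^1 = -1.
v=∞: -399 < 0 and -11 < 0  ⇒  (a,b)_∞ = -1.
v=11: a=11^2·(≡10), b=11^3·(≡7) mod 11; (10|11)=-1, (7|11)=-1; (−1)^{2·3·5}·(-1)^3·(-1)^2 = -1.
v=7: a=7^1·(≡3), b=7^2·(≡3) mod 7; (3|7)=-1, (3|7)=-1; (−1)^{1·2·3}·(-1)^2·(-1)^1 = -1.
v=3: a=3^-3·(≡2), b=3^2·(≡1) mod 3; (2|3)=-1, (1|3)=+1; (−1)^{-3·2·1}·(-1)^2·(+1)^-3 = +1.
v=5: a=5^-2·(≡4), b=5^-2·(≡4) mod 5; (4|5)=+1, (4|5)=+1; (−1)^{-2·-2·2}·(+1)^-2·(+1)^-2 = +1.
(-399, -11 / ℚ) ramifies at {7, 11, 19, ∞}: a division algebra.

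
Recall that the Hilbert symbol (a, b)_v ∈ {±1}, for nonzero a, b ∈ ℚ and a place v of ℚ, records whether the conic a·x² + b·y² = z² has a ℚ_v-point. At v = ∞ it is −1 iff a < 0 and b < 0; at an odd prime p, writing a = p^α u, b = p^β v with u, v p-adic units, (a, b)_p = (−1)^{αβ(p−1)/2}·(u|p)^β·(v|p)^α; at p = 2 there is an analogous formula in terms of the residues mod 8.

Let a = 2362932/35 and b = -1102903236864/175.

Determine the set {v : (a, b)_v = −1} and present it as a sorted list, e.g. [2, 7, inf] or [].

Mod squares: a ≡ 255255, b ≡ -7. Check v ∈ {∞, 2, 3, 5, 7, 11, 13, 17}.
v=3: a=3^5·(≡2), b=3^6·(≡2) mod 3; (2|3)=-1, (2|3)=-1; (−1)^{5·6·1}·(-1)^6·(-1)^5 = -1.
v=13: a=13^1·(≡7), b=13^2·(≡8) mod 13; (7|13)=-1, (8|13)=-1; (−1)^{1·2·6}·(-1)^2·(-1)^1 = -1.
v=7: a=7^-1·(≡1), b=7^-1·(≡3) mod 7; (1|7)=+1, (3|7)=-1; (−1)^{-1·-1·3}·(+1)^-1·(-1)^-1 = +1.
v=∞: 255255 > 0 and -7 < 0  ⇒  (a,b)_∞ = +1.
v=17: a=17^1·(≡4), b=17^2·(≡6) mod 17; (4|17)=+1, (6|17)=-1; (−1)^{1·2·8}·(+1)^2·(-1)^1 = -1.
v=2: v_2(a)=2, v_2(b)=8; units ≡ 7, 1 (mod 8); ε·ε+αω+βω = 1·0+2·0+8·0 ≡ 0  ⇒  (a,b)_2 = +1.
v=11: a=11^1·(≡2), b=11^2·(≡9) mod 11; (2|11)=-1, (9|11)=+1; (−1)^{1·2·5}·(-1)^2·(+1)^1 = +1.
v=5: a=5^-1·(≡1), b=5^-2·(≡3) mod 5; (1|5)=+1, (3|5)=-1; (−1)^{-1·-2·2}·(+1)^-2·(-1)^-1 = -1.
Ram(255255, -7) = {3, 5, 13, 17}; no ℚ_3-point on the conic.

[3, 5, 13, 17]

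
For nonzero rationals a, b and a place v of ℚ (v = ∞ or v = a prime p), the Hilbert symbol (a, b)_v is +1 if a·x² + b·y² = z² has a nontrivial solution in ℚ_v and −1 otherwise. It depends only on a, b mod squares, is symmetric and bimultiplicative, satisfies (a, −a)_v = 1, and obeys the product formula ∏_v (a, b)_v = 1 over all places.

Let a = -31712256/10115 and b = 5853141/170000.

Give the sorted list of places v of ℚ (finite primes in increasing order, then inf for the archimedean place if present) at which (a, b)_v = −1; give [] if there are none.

Mod squares: a ≡ -120435, b ≡ 136493. Check v ∈ {∞, 2, 3, 5, 7, 17, 31, 37}.
v=37: a=37^1·(≡25), b=37^1·(≡21) mod 37; (25|37)=+1, (21|37)=+1; (−1)^{1·1·18}·(+1)^1·(+1)^1 = +1.
v=∞: -120435 < 0 and 136493 > 0  ⇒  (a,b)_∞ = +1.
v=3: a=3^3·(≡1), b=3^6·(≡2) mod 3; (1|3)=+1, (2|3)=-1; (−1)^{3·6·1}·(+1)^6·(-1)^3 = -1.
v=5: a=5^-1·(≡3), b=5^-4·(≡3) mod 5; (3|5)=-1, (3|5)=-1; (−1)^{-1·-4·2}·(-1)^-4·(-1)^-1 = -1.
v=17: a=17^-2·(≡3), b=17^-1·(≡6) mod 17; (3|17)=-1, (6|17)=-1; (−1)^{-2·-1·8}·(-1)^-1·(-1)^-2 = -1.
v=7: a=7^-1·(≡4), b=7^1·(≡4) mod 7; (4|7)=+1, (4|7)=+1; (−1)^{-1·1·3}·(+1)^1·(+1)^-1 = -1.
v=2: v_2(a)=10, v_2(b)=-4; units ≡ 5, 5 (mod 8); ε·ε+αω+βω = 0·0+10·1+-4·1 ≡ 0  ⇒  (a,b)_2 = +1.
v=31: a=31^1·(≡13), b=31^1·(≡18) mod 31; (13|31)=-1, (18|31)=+1; (−1)^{1·1·15}·(-1)^1·(+1)^1 = +1.
(-120435, 136493 / ℚ) ramifies at {3, 5, 7, 17}: a division algebra.

[3, 5, 7, 17]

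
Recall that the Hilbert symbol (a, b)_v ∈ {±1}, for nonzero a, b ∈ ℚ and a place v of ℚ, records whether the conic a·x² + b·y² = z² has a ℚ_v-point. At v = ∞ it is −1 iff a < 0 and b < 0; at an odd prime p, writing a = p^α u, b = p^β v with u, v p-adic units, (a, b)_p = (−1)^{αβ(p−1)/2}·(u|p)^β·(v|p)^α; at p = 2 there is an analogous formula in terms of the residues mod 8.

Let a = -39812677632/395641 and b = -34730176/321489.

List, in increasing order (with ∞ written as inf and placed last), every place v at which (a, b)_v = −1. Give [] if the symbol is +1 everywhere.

(a, b) ≡ (-269997, -19) mod (ℚ^×)²; places V = {2, 3, 7, 13, 17, 19, 23, 37, 43, ∞}.
(a,b)_∞: sgn(-269997)=−, sgn(-19)=−, so -1.
(a,b)_3: α=3, u≡1; β=-8, v≡2 (mod 3); (1|3)=+1, (2|3)=-1; sign (−1)^0·+1^-8·-1^3 = -1.
(a,b)_23: α=1, u≡10; β=0, v≡3 (mod 23); (10|23)=-1, (3|23)=+1; sign (−1)^0·-1^0·+1^1 = +1.
(a,b)_7: α=1, u≡6; β=-2, v≡1 (mod 7); (6|7)=-1, (1|7)=+1; sign (−1)^0·-1^-2·+1^1 = +1.
(a,b)_19: α=0, u≡10; β=1, v≡18 (mod 19); (10|19)=-1, (18|19)=-1; sign (−1)^0·-1^1·-1^0 = -1.
(a,b)_2: α=14, β=6; u≡3, v≡5 (mod 8); ε(u)ε(v)=1·0, αω(v)=14·1, βω(u)=6·1; sum ≡ 0  ⇒  +1.
(a,b)_17: α=-2, u≡12; β=0, v≡4 (mod 17); (12|17)=-1, (4|17)=+1; sign (−1)^0·-1^0·+1^-2 = +1.
(a,b)_37: α=-2, u≡2; β=0, v≡13 (mod 37); (2|37)=-1, (13|37)=-1; sign (−1)^0·-1^0·-1^-2 = +1.
(a,b)_13: α=1, u≡2; β=4, v≡7 (mod 13); (2|13)=-1, (7|13)=-1; sign (−1)^0·-1^4·-1^1 = -1.
(a,b)_43: α=1, u≡26; β=0, v≡1 (mod 43); (26|43)=-1, (1|43)=+1; sign (−1)^0·-1^0·+1^1 = +1.
|Ram(-269997, -19)| = 4, even; anisotropic at {3, 13, 19, ∞}.

[3, 13, 19, inf]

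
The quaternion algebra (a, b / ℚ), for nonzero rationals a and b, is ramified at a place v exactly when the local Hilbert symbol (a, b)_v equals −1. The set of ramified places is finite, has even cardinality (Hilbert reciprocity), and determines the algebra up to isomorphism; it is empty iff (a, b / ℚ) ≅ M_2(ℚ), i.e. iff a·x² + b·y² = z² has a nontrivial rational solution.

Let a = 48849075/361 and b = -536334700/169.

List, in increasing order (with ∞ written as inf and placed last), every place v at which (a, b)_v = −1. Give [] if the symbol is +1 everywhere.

[3, 11, 17, 23]

(a, b) ≡ (24123, -5363347) mod (ℚ^×)²; places V = {2, 3, 5, 11, 13, 17, 19, 23, 29, 43, ∞}.
(a,b)_3: α=5, u≡1; β=0, v≡2 (mod 3); (1|3)=+1, (2|3)=-1; sign (−1)^0·+1^0·-1^5 = -1.
(a,b)_29: α=0, u≡22; β=1, v≡26 (mod 29); (22|29)=+1, (26|29)=-1; sign (−1)^0·+1^1·-1^0 = +1.
(a,b)_23: α=0, u≡17; β=1, v≡8 (mod 23); (17|23)=-1, (8|23)=+1; sign (−1)^0·-1^1·+1^0 = -1.
(a,b)_17: α=1, u≡4; β=1, v≡7 (mod 17); (4|17)=+1, (7|17)=-1; sign (−1)^0·+1^1·-1^1 = -1.
(a,b)_43: α=1, u≡3; β=1, v≡35 (mod 43); (3|43)=-1, (35|43)=+1; sign (−1)^1·-1^1·+1^1 = +1.
(a,b)_19: α=-2, u≡18; β=0, v≡1 (mod 19); (18|19)=-1, (1|19)=+1; sign (−1)^0·-1^0·+1^-2 = +1.
(a,b)_5: α=2, u≡3; β=2, v≡3 (mod 5); (3|5)=-1, (3|5)=-1; sign (−1)^0·-1^2·-1^2 = +1.
(a,b)_∞: sgn(24123)=+, sgn(-5363347)=−, so +1.
(a,b)_11: α=1, u≡9; β=1, v≡5 (mod 11); (9|11)=+1, (5|11)=+1; sign (−1)^1·+1^1·+1^1 = -1.
(a,b)_13: α=0, u≡8; β=-2, v≡8 (mod 13); (8|13)=-1, (8|13)=-1; sign (−1)^0·-1^-2·-1^0 = +1.
(a,b)_2: α=0, β=2; u≡3, v≡5 (mod 8); ε(u)ε(v)=1·0, αω(v)=0·1, βω(u)=2·1; sum ≡ 0  ⇒  +1.
|Ram(24123, -5363347)| = 4, even; anisotropic at {3, 11, 17, 23}.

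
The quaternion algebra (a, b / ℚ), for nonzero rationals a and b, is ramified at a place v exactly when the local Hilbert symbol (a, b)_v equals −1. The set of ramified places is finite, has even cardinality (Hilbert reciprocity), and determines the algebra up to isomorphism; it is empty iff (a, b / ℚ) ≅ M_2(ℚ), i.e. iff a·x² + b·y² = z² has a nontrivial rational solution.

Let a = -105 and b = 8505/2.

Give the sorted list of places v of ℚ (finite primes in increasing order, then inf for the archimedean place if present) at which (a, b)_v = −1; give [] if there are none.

(a, b) ≡ (-105, 210) mod (ℚ^×)²; places V = {2, 3, 5, 7, ∞}.
(a,b)_∞: sgn(-105)=−, sgn(210)=+, so +1.
(a,b)_2: α=0, β=-1; u≡7, v≡1 (mod 8); ε(u)ε(v)=1·0, αω(v)=0·0, βω(u)=-1·0; sum ≡ 0  ⇒  +1.
(a,b)_3: α=1, u≡1; β=5, v≡1 (mod 3); (1|3)=+1, (1|3)=+1; sign (−1)^1·+1^5·+1^1 = -1.
(a,b)_7: α=1, u≡6; β=1, v≡2 (mod 7); (6|7)=-1, (2|7)=+1; sign (−1)^1·-1^1·+1^1 = +1.
(a,b)_5: α=1, u≡4; β=1, v≡3 (mod 5); (4|5)=+1, (3|5)=-1; sign (−1)^0·+1^1·-1^1 = -1.
|Ram(-105, 210)| = 2, even; anisotropic at {3, 5}.

[3, 5]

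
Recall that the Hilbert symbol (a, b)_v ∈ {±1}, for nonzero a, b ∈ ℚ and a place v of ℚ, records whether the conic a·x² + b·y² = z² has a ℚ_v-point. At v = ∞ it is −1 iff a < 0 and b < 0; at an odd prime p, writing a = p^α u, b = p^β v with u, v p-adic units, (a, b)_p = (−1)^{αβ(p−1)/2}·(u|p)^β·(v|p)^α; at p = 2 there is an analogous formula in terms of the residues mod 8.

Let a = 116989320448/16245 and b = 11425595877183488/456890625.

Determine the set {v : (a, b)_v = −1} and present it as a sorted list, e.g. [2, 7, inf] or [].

(a, b) ≡ (65, 77) mod (ℚ^×)²; places V = {2, 3, 5, 7, 11, 13, 19, ∞}.
(a,b)_5: α=-1, u≡2; β=-6, v≡3 (mod 5); (2|5)=-1, (3|5)=-1; sign (−1)^0·-1^-6·-1^-1 = -1.
(a,b)_11: α=4, u≡2; β=9, v≡6 (mod 11); (2|11)=-1, (6|11)=-1; sign (−1)^0·-1^9·-1^4 = -1.
(a,b)_19: α=-2, u≡14; β=-2, v≡7 (mod 19); (14|19)=-1, (7|19)=+1; sign (−1)^0·-1^-2·+1^-2 = +1.
(a,b)_7: α=4, u≡1; β=1, v≡4 (mod 7); (1|7)=+1, (4|7)=+1; sign (−1)^0·+1^1·+1^4 = +1.
(a,b)_3: α=-2, u≡2; β=-4, v≡2 (mod 3); (2|3)=-1, (2|3)=-1; sign (−1)^0·-1^-4·-1^-2 = +1.
(a,b)_2: α=8, β=12; u≡1, v≡5 (mod 8); ε(u)ε(v)=0·0, αω(v)=8·1, βω(u)=12·0; sum ≡ 0  ⇒  +1.
(a,b)_∞: sgn(65)=+, sgn(77)=+, so +1.
(a,b)_13: α=1, u≡6; β=2, v≡12 (mod 13); (6|13)=-1, (12|13)=+1; sign (−1)^0·-1^2·+1^1 = +1.
(65, 77 / ℚ) ramifies at {5, 11}: a division algebra.

[5, 11]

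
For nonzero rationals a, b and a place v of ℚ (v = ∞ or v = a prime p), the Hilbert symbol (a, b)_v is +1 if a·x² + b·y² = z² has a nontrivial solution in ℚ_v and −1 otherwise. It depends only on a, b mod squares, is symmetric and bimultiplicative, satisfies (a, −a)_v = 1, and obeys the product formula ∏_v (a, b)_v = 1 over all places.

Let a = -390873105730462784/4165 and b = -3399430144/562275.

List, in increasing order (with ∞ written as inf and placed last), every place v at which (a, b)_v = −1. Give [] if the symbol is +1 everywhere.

[2, 13, 17, 19, 23, inf]

Mod squares: a ≡ -482885, b ≡ -969. Check v ∈ {∞, 2, 3, 5, 7, 11, 13, 17, 19, 23, 41}.
v=17: a=17^-1·(≡2), b=17^-1·(≡5) mod 17; (2|17)=+1, (5|17)=-1; (−1)^{-1·-1·8}·(+1)^-1·(-1)^-1 = -1.
v=23: a=23^1·(≡4), b=23^0·(≡10) mod 23; (4|23)=+1, (10|23)=-1; (−1)^{1·0·11}·(+1)^0·(-1)^1 = -1.
v=5: a=5^-1·(≡2), b=5^-2·(≡1) mod 5; (2|5)=-1, (1|5)=+1; (−1)^{-1·-2·2}·(-1)^-2·(+1)^-1 = +1.
v=∞: -482885 < 0 and -969 < 0  ⇒  (a,b)_∞ = -1.
v=41: a=41^2·(≡38), b=41^0·(≡27) mod 41; (38|41)=-1, (27|41)=-1; (−1)^{2·0·20}·(-1)^0·(-1)^2 = +1.
v=3: a=3^0·(≡1), b=3^-3·(≡1) mod 3; (1|3)=+1, (1|3)=+1; (−1)^{0·-3·1}·(+1)^-3·(+1)^0 = +1.
v=7: a=7^-2·(≡5), b=7^-2·(≡1) mod 7; (5|7)=-1, (1|7)=+1; (−1)^{-2·-2·3}·(-1)^-2·(+1)^-2 = +1.
v=13: a=13^1·(≡1), b=13^0·(≡6) mod 13; (1|13)=+1, (6|13)=-1; (−1)^{1·0·6}·(+1)^0·(-1)^1 = -1.
v=11: a=11^6·(≡1), b=11^2·(≡2) mod 11; (1|11)=+1, (2|11)=-1; (−1)^{6·2·5}·(+1)^2·(-1)^6 = +1.
v=2: v_2(a)=6, v_2(b)=12; units ≡ 3, 7 (mod 8); ε·ε+αω+βω = 1·1+6·0+12·1 ≡ 1  ⇒  (a,b)_2 = -1.
v=19: a=19^3·(≡17), b=19^3·(≡7) mod 19; (17|19)=+1, (7|19)=+1; (−1)^{3·3·9}·(+1)^3·(+1)^3 = -1.
Ram(-482885, -969) = {2, 13, 17, 19, 23, ∞}; no ℚ_2-point on the conic.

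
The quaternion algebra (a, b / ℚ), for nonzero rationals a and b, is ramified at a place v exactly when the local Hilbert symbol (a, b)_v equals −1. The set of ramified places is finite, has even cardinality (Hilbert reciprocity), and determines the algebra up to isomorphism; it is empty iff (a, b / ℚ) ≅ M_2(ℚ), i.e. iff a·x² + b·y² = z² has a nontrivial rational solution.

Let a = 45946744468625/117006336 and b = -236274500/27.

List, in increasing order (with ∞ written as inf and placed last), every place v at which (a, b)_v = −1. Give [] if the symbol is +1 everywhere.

[2, 3, 5, 7, 13, 17]

Mod squares: a ≡ 1385670, b ≡ -19635. Check v ∈ {∞, 2, 3, 5, 7, 11, 13, 17, 19, 23, 31}.
v=7: a=7^2·(≡6), b=7^1·(≡4) mod 7; (6|7)=-1, (4|7)=+1; (−1)^{2·1·3}·(-1)^1·(+1)^2 = -1.
v=∞: 1385670 > 0 and -19635 < 0  ⇒  (a,b)_∞ = +1.
v=31: a=31^2·(≡2), b=31^0·(≡16) mod 31; (2|31)=+1, (16|31)=+1; (−1)^{2·0·15}·(+1)^0·(+1)^2 = +1.
v=17: a=17^1·(≡3), b=17^1·(≡2) mod 17; (3|17)=-1, (2|17)=+1; (−1)^{1·1·8}·(-1)^1·(+1)^1 = -1.
v=3: a=3^-3·(≡1), b=3^-3·(≡1) mod 3; (1|3)=+1, (1|3)=+1; (−1)^{-3·-3·1}·(+1)^-3·(+1)^-3 = -1.
v=11: a=11^1·(≡9), b=11^1·(≡7) mod 11; (9|11)=+1, (7|11)=-1; (−1)^{1·1·5}·(+1)^1·(-1)^1 = +1.
v=2: v_2(a)=-13, v_2(b)=2; units ≡ 3, 5 (mod 8); ε·ε+αω+βω = 1·0+-13·1+2·1 ≡ 1  ⇒  (a,b)_2 = -1.
v=19: a=19^1·(≡10), b=19^2·(≡11) mod 19; (10|19)=-1, (11|19)=+1; (−1)^{1·2·9}·(-1)^2·(+1)^1 = +1.
v=5: a=5^3·(≡4), b=5^3·(≡2) mod 5; (4|5)=+1, (2|5)=-1; (−1)^{3·3·2}·(+1)^3·(-1)^3 = -1.
v=13: a=13^3·(≡1), b=13^0·(≡6) mod 13; (1|13)=+1, (6|13)=-1; (−1)^{3·0·6}·(+1)^0·(-1)^3 = -1.
v=23: a=23^-2·(≡16), b=23^0·(≡21) mod 23; (16|23)=+1, (21|23)=-1; (−1)^{-2·0·11}·(+1)^0·(-1)^-2 = +1.
(1385670, -19635 / ℚ) ramifies at {2, 3, 5, 7, 13, 17}: a division algebra.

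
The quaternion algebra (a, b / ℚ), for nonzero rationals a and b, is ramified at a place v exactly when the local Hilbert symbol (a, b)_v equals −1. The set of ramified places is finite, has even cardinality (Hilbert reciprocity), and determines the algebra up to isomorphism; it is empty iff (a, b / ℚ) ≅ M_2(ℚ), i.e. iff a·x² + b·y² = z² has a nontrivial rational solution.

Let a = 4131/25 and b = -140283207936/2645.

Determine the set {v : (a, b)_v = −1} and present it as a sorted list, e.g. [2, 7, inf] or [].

[2, 17]

(a, b) ≡ (51, -5) mod (ℚ^×)²; places V = {2, 3, 5, 17, 23, ∞}.
(a,b)_3: α=5, u≡2; β=8, v≡1 (mod 3); (2|3)=-1, (1|3)=+1; sign (−1)^0·-1^8·+1^5 = +1.
(a,b)_∞: sgn(51)=+, sgn(-5)=−, so +1.
(a,b)_2: α=0, β=8; u≡3, v≡3 (mod 8); ε(u)ε(v)=1·1, αω(v)=0·1, βω(u)=8·1; sum ≡ 1  ⇒  -1.
(a,b)_23: α=0, u≡7; β=-2, v≡8 (mod 23); (7|23)=-1, (8|23)=+1; sign (−1)^0·-1^-2·+1^0 = +1.
(a,b)_5: α=-2, u≡1; β=-1, v≡1 (mod 5); (1|5)=+1, (1|5)=+1; sign (−1)^0·+1^-1·+1^-2 = +1.
(a,b)_17: α=1, u≡7; β=4, v≡12 (mod 17); (7|17)=-1, (12|17)=-1; sign (−1)^0·-1^4·-1^1 = -1.
|Ram(51, -5)| = 2, even; anisotropic at {2, 17}.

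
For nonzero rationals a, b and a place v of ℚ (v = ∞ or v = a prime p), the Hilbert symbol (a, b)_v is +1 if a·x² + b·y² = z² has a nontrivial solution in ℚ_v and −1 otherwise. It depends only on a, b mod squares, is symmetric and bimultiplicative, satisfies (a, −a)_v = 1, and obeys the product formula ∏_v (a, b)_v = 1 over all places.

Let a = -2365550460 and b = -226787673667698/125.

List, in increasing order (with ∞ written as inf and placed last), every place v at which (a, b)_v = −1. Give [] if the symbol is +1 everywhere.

[3, 11, 13, inf]

Mod squares: a ≡ -15, b ≡ -32890. Check v ∈ {∞, 2, 3, 5, 7, 11, 13, 23}.
v=∞: -15 < 0 and -32890 < 0  ⇒  (a,b)_∞ = -1.
v=5: a=5^1·(≡3), b=5^-3·(≡2) mod 5; (3|5)=-1, (2|5)=-1; (−1)^{1·-3·2}·(-1)^-3·(-1)^1 = +1.
v=7: a=7^2·(≡3), b=7^0·(≡3) mod 7; (3|7)=-1, (3|7)=-1; (−1)^{2·0·3}·(-1)^0·(-1)^2 = +1.
v=11: a=11^0·(≡2), b=11^1·(≡10) mod 11; (2|11)=-1, (10|11)=-1; (−1)^{0·1·5}·(-1)^1·(-1)^0 = -1.
v=3: a=3^3·(≡1), b=3^6·(≡2) mod 3; (1|3)=+1, (2|3)=-1; (−1)^{3·6·1}·(+1)^6·(-1)^3 = -1.
v=23: a=23^2·(≡12), b=23^5·(≡10) mod 23; (12|23)=+1, (10|23)=-1; (−1)^{2·5·11}·(+1)^5·(-1)^2 = +1.
v=13: a=13^2·(≡7), b=13^3·(≡2) mod 13; (7|13)=-1, (2|13)=-1; (−1)^{2·3·6}·(-1)^3·(-1)^2 = -1.
v=2: v_2(a)=2, v_2(b)=1; units ≡ 1, 3 (mod 8); ε·ε+αω+βω = 0·1+2·1+1·0 ≡ 0  ⇒  (a,b)_2 = +1.
Ram(-15, -32890) = {3, 11, 13, ∞}; no ℚ_3-point on the conic.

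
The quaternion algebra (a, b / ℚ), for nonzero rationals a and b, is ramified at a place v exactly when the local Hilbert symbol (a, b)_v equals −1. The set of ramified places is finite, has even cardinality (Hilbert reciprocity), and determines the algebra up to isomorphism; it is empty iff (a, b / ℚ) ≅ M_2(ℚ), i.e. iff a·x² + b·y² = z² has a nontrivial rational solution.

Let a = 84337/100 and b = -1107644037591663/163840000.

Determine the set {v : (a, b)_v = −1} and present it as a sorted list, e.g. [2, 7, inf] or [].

(a, b) ≡ (697, -143) mod (ℚ^×)²; places V = {2, 3, 5, 11, 13, 17, 41, ∞}.
(a,b)_3: α=0, u≡1; β=2, v≡1 (mod 3); (1|3)=+1, (1|3)=+1; sign (−1)^0·+1^2·+1^0 = +1.
(a,b)_41: α=1, u≡30; β=2, v≡4 (mod 41); (30|41)=-1, (4|41)=+1; sign (−1)^0·-1^2·+1^1 = +1.
(a,b)_13: α=0, u≡5; β=1, v≡8 (mod 13); (5|13)=-1, (8|13)=-1; sign (−1)^0·-1^1·-1^0 = -1.
(a,b)_11: α=2, u≡4; β=7, v≡4 (mod 11); (4|11)=+1, (4|11)=+1; sign (−1)^0·+1^7·+1^2 = +1.
(a,b)_2: α=-2, β=-18; u≡1, v≡1 (mod 8); ε(u)ε(v)=0·0, αω(v)=-2·0, βω(u)=-18·0; sum ≡ 0  ⇒  +1.
(a,b)_∞: sgn(697)=+, sgn(-143)=−, so +1.
(a,b)_5: α=-2, u≡3; β=-4, v≡3 (mod 5); (3|5)=-1, (3|5)=-1; sign (−1)^0·-1^-4·-1^-2 = +1.
(a,b)_17: α=1, u≡10; β=2, v≡5 (mod 17); (10|17)=-1, (5|17)=-1; sign (−1)^0·-1^2·-1^1 = -1.
Ram(697, -143) = {13, 17}; no ℚ_13-point on the conic.

[13, 17]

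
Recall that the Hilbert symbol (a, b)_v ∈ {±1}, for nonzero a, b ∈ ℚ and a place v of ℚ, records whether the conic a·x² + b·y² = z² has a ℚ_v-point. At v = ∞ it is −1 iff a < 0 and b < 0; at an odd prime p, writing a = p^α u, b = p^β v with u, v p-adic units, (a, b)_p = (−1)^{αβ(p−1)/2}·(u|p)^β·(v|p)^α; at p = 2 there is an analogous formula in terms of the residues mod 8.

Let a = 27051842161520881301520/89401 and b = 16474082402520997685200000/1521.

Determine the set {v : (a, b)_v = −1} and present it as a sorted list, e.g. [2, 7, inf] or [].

[11, 29]

(a, b) ≡ (268345, 4930) mod (ℚ^×)²; places V = {2, 3, 5, 7, 11, 13, 17, 23, 29, 41, ∞}.
(a,b)_2: α=4, β=7; u≡1, v≡1 (mod 8); ε(u)ε(v)=0·0, αω(v)=4·0, βω(u)=7·0; sum ≡ 0  ⇒  +1.
(a,b)_3: α=2, u≡1; β=-2, v≡1 (mod 3); (1|3)=+1, (1|3)=+1; sign (−1)^0·+1^-2·+1^2 = +1.
(a,b)_5: α=1, u≡4; β=5, v≡4 (mod 5); (4|5)=+1, (4|5)=+1; sign (−1)^0·+1^5·+1^1 = +1.
(a,b)_11: α=3, u≡2; β=4, v≡6 (mod 11); (2|11)=-1, (6|11)=-1; sign (−1)^0·-1^4·-1^3 = -1.
(a,b)_23: α=-2, u≡8; β=0, v≡4 (mod 23); (8|23)=+1, (4|23)=+1; sign (−1)^0·+1^0·+1^-2 = +1.
(a,b)_29: α=2, u≡2; β=3, v≡25 (mod 29); (2|29)=-1, (25|29)=+1; sign (−1)^0·-1^3·+1^2 = -1.
(a,b)_17: α=5, u≡8; β=1, v≡4 (mod 17); (8|17)=+1, (4|17)=+1; sign (−1)^0·+1^1·+1^5 = +1.
(a,b)_∞: sgn(268345)=+, sgn(4930)=+, so +1.
(a,b)_41: α=3, u≡29; β=4, v≡5 (mod 41); (29|41)=-1, (5|41)=+1; sign (−1)^0·-1^4·+1^3 = +1.
(a,b)_13: α=-2, u≡3; β=-2, v≡4 (mod 13); (3|13)=+1, (4|13)=+1; sign (−1)^0·+1^-2·+1^-2 = +1.
(a,b)_7: α=3, u≡3; β=4, v≡1 (mod 7); (3|7)=-1, (1|7)=+1; sign (−1)^0·-1^4·+1^3 = +1.
(268345, 4930 / ℚ) ramifies at {11, 29}: a division algebra.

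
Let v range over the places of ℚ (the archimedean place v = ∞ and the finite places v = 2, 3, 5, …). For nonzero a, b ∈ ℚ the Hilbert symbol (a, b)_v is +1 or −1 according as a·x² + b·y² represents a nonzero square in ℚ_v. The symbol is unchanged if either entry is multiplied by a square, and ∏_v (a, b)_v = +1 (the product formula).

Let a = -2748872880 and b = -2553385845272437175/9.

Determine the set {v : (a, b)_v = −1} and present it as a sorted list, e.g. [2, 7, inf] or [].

Mod squares: a ≡ -112955, b ≡ -143. Check v ∈ {∞, 2, 3, 5, 7, 11, 13, 19, 29, 41}.
v=3: a=3^2·(≡1), b=3^-2·(≡1) mod 3; (1|3)=+1, (1|3)=+1; (−1)^{2·-2·1}·(+1)^-2·(+1)^2 = +1.
v=7: a=7^0·(≡2), b=7^2·(≡4) mod 7; (2|7)=+1, (4|7)=+1; (−1)^{0·2·3}·(+1)^2·(+1)^0 = +1.
v=5: a=5^1·(≡4), b=5^2·(≡2) mod 5; (4|5)=+1, (2|5)=-1; (−1)^{1·2·2}·(+1)^2·(-1)^1 = -1.
v=29: a=29^1·(≡13), b=29^2·(≡10) mod 29; (13|29)=+1, (10|29)=-1; (−1)^{1·2·14}·(+1)^2·(-1)^1 = -1.
v=11: a=11^0·(≡5), b=11^1·(≡4) mod 11; (5|11)=+1, (4|11)=+1; (−1)^{0·1·5}·(+1)^1·(+1)^0 = +1.
v=19: a=19^1·(≡13), b=19^2·(≡5) mod 19; (13|19)=-1, (5|19)=+1; (−1)^{1·2·9}·(-1)^2·(+1)^1 = +1.
v=2: v_2(a)=4, v_2(b)=0; units ≡ 5, 1 (mod 8); ε·ε+αω+βω = 0·0+4·0+0·1 ≡ 0  ⇒  (a,b)_2 = +1.
v=∞: -112955 < 0 and -143 < 0  ⇒  (a,b)_∞ = -1.
v=41: a=41^1·(≡21), b=41^2·(≡5) mod 41; (21|41)=+1, (5|41)=+1; (−1)^{1·2·20}·(+1)^2·(+1)^1 = +1.
v=13: a=13^2·(≡2), b=13^5·(≡6) mod 13; (2|13)=-1, (6|13)=-1; (−1)^{2·5·6}·(-1)^5·(-1)^2 = -1.
Ram(-112955, -143) = {5, 13, 29, ∞}; no ℚ_5-point on the conic.

[5, 13, 29, inf]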